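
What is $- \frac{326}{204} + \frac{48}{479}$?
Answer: $- \frac{73181}{48858} \approx -1.4978$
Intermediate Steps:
$- \frac{326}{204} + \frac{48}{479} = \left(-326\right) \frac{1}{204} + 48 \cdot \frac{1}{479} = - \frac{163}{102} + \frac{48}{479} = - \frac{73181}{48858}$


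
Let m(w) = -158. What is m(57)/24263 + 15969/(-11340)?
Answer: -129749189/91714140 ≈ -1.4147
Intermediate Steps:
m(57)/24263 + 15969/(-11340) = -158/24263 + 15969/(-11340) = -158*1/24263 + 15969*(-1/11340) = -158/24263 - 5323/3780 = -129749189/91714140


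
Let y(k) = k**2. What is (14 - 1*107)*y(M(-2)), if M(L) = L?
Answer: -372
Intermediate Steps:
(14 - 1*107)*y(M(-2)) = (14 - 1*107)*(-2)**2 = (14 - 107)*4 = -93*4 = -372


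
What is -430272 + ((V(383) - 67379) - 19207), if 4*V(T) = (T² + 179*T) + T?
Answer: -1851803/4 ≈ -4.6295e+5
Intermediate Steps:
V(T) = 45*T + T²/4 (V(T) = ((T² + 179*T) + T)/4 = (T² + 180*T)/4 = 45*T + T²/4)
-430272 + ((V(383) - 67379) - 19207) = -430272 + (((¼)*383*(180 + 383) - 67379) - 19207) = -430272 + (((¼)*383*563 - 67379) - 19207) = -430272 + ((215629/4 - 67379) - 19207) = -430272 + (-53887/4 - 19207) = -430272 - 130715/4 = -1851803/4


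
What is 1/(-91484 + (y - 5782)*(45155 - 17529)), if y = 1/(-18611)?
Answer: -18611/2974503400402 ≈ -6.2568e-9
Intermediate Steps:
y = -1/18611 ≈ -5.3732e-5
1/(-91484 + (y - 5782)*(45155 - 17529)) = 1/(-91484 + (-1/18611 - 5782)*(45155 - 17529)) = 1/(-91484 - 107608803/18611*27626) = 1/(-91484 - 2972800791678/18611) = 1/(-2974503400402/18611) = -18611/2974503400402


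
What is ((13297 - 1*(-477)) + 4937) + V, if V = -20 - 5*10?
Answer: 18641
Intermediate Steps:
V = -70 (V = -20 - 50 = -70)
((13297 - 1*(-477)) + 4937) + V = ((13297 - 1*(-477)) + 4937) - 70 = ((13297 + 477) + 4937) - 70 = (13774 + 4937) - 70 = 18711 - 70 = 18641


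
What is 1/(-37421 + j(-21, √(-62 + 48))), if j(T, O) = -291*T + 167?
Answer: -1/31143 ≈ -3.2110e-5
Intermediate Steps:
j(T, O) = 167 - 291*T
1/(-37421 + j(-21, √(-62 + 48))) = 1/(-37421 + (167 - 291*(-21))) = 1/(-37421 + (167 + 6111)) = 1/(-37421 + 6278) = 1/(-31143) = -1/31143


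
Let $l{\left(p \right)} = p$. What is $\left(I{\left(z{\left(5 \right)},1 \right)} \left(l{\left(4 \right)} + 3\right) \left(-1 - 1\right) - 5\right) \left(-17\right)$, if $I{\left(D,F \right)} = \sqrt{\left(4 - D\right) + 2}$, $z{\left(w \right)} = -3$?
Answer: $799$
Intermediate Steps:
$I{\left(D,F \right)} = \sqrt{6 - D}$
$\left(I{\left(z{\left(5 \right)},1 \right)} \left(l{\left(4 \right)} + 3\right) \left(-1 - 1\right) - 5\right) \left(-17\right) = \left(\sqrt{6 - -3} \left(4 + 3\right) \left(-1 - 1\right) - 5\right) \left(-17\right) = \left(\sqrt{6 + 3} \cdot 7 \left(-2\right) - 5\right) \left(-17\right) = \left(\sqrt{9} \left(-14\right) - 5\right) \left(-17\right) = \left(3 \left(-14\right) - 5\right) \left(-17\right) = \left(-42 - 5\right) \left(-17\right) = \left(-47\right) \left(-17\right) = 799$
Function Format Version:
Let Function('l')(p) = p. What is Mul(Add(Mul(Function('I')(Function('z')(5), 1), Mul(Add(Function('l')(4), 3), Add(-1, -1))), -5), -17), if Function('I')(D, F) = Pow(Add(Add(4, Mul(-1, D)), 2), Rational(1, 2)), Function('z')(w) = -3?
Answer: 799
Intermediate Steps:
Function('I')(D, F) = Pow(Add(6, Mul(-1, D)), Rational(1, 2))
Mul(Add(Mul(Function('I')(Function('z')(5), 1), Mul(Add(Function('l')(4), 3), Add(-1, -1))), -5), -17) = Mul(Add(Mul(Pow(Add(6, Mul(-1, -3)), Rational(1, 2)), Mul(Add(4, 3), Add(-1, -1))), -5), -17) = Mul(Add(Mul(Pow(Add(6, 3), Rational(1, 2)), Mul(7, -2)), -5), -17) = Mul(Add(Mul(Pow(9, Rational(1, 2)), -14), -5), -17) = Mul(Add(Mul(3, -14), -5), -17) = Mul(Add(-42, -5), -17) = Mul(-47, -17) = 799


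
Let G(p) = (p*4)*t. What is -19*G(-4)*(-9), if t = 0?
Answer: 0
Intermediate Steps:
G(p) = 0 (G(p) = (p*4)*0 = (4*p)*0 = 0)
-19*G(-4)*(-9) = -19*0*(-9) = 0*(-9) = 0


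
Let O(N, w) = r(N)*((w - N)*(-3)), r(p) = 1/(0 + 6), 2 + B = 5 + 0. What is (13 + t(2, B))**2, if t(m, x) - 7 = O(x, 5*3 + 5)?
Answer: 529/4 ≈ 132.25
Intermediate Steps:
B = 3 (B = -2 + (5 + 0) = -2 + 5 = 3)
r(p) = 1/6
O(N, w) = N/2 - w/2 (O(N, w) = ((w - N)*(-3))/6 = (-3*w + 3*N)/6 = N/2 - w/2)
t(m, x) = -3 + x/2 (t(m, x) = 7 + (x/2 - (5*3 + 5)/2) = 7 + (x/2 - (15 + 5)/2) = 7 + (x/2 - 1/2*20) = 7 + (x/2 - 10) = 7 + (-10 + x/2) = -3 + x/2)
(13 + t(2, B))**2 = (13 + (-3 + (1/2)*3))**2 = (13 + (-3 + 3/2))**2 = (13 - 3/2)**2 = (23/2)**2 = 529/4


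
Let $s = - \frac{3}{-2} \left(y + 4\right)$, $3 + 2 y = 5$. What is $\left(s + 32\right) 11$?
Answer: $\frac{869}{2} \approx 434.5$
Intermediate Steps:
$y = 1$ ($y = - \frac{3}{2} + \frac{1}{2} \cdot 5 = - \frac{3}{2} + \frac{5}{2} = 1$)
$s = \frac{15}{2}$ ($s = - \frac{3}{-2} \left(1 + 4\right) = \left(-3\right) \left(- \frac{1}{2}\right) 5 = \frac{3}{2} \cdot 5 = \frac{15}{2} \approx 7.5$)
$\left(s + 32\right) 11 = \left(\frac{15}{2} + 32\right) 11 = \frac{79}{2} \cdot 11 = \frac{869}{2}$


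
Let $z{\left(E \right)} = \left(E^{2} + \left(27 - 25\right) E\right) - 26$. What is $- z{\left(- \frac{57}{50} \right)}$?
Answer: $\frac{67451}{2500} \approx 26.98$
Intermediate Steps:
$z{\left(E \right)} = -26 + E^{2} + 2 E$ ($z{\left(E \right)} = \left(E^{2} + 2 E\right) - 26 = -26 + E^{2} + 2 E$)
$- z{\left(- \frac{57}{50} \right)} = - (-26 + \left(- \frac{57}{50}\right)^{2} + 2 \left(- \frac{57}{50}\right)) = - (-26 + \frac{3249}{2500} - \frac{57}{25}) = \left(-1\right) \left(- \frac{67451}{2500}\right) = \frac{67451}{2500}$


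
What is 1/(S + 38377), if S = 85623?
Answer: 1/124000 ≈ 8.0645e-6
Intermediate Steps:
1/(S + 38377) = 1/(85623 + 38377) = 1/124000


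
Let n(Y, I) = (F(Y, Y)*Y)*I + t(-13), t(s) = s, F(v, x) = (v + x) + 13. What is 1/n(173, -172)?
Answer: -1/10682417 ≈ -9.3612e-8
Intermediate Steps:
F(v, x) = 13 + v + x
n(Y, I) = -13 + I*Y*(13 + 2*Y) (n(Y, I) = ((13 + Y + Y)*Y)*I - 13 = ((13 + 2*Y)*Y)*I - 13 = (Y*(13 + 2*Y))*I - 13 = I*Y*(13 + 2*Y) - 13 = -13 + I*Y*(13 + 2*Y))
1/n(173, -172) = 1/(-13 - 172*173*(13 + 2*173)) = 1/(-13 - 172*173*(13 + 346)) = 1/(-13 - 172*173*359) = 1/(-13 - 10682404) = 1/(-10682417) = -1/10682417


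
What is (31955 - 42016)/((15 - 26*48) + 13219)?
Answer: -10061/11986 ≈ -0.83940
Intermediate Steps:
(31955 - 42016)/((15 - 26*48) + 13219) = -10061/((15 - 1248) + 13219) = -10061/(-1233 + 13219) = -10061/11986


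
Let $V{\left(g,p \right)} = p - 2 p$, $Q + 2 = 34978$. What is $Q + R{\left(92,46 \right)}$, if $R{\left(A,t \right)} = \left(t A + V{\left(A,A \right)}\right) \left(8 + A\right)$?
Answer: $448976$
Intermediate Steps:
$Q = 34976$ ($Q = -2 + 34978 = 34976$)
$V{\left(g,p \right)} = - p$ ($V{\left(g,p \right)} = p - 2 p = - p$)
$R{\left(A,t \right)} = \left(8 + A\right) \left(- A + A t\right)$ ($R{\left(A,t \right)} = \left(t A - A\right) \left(8 + A\right) = \left(A t - A\right) \left(8 + A\right) = \left(- A + A t\right) \left(8 + A\right) = \left(8 + A\right) \left(- A + A t\right)$)
$Q + R{\left(92,46 \right)} = 34976 + 92 \left(-8 - 92 + 8 \cdot 46 + 92 \cdot 46\right) = 34976 + 92 \left(-8 - 92 + 368 + 4232\right) = 34976 + 92 \cdot 4500 = 34976 + 414000 = 448976$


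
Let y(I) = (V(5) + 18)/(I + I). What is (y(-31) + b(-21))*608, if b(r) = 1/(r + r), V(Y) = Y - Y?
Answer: -124336/651 ≈ -190.99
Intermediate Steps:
V(Y) = 0
y(I) = 9/I (y(I) = (0 + 18)/(I + I) = 18/((2*I)) = 18*(1/(2*I)) = 9/I)
b(r) = 1/(2*r)
(y(-31) + b(-21))*608 = (9/(-31) + (½)/(-21))*608 = (9*(-1/31) + (½)*(-1/21))*608 = (-9/31 - 1/42)*608 = -409/1302*608 = -124336/651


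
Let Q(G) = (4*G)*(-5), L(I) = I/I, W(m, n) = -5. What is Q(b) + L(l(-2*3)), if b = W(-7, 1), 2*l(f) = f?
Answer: 101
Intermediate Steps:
l(f) = f/2
b = -5
L(I) = 1
Q(G) = -20*G
Q(b) + L(l(-2*3)) = -20*(-5) + 1 = 100 + 1 = 101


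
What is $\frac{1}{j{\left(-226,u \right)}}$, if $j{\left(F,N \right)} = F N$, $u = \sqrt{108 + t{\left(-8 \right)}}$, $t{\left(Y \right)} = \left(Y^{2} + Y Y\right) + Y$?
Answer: $- \frac{\sqrt{57}}{25764} \approx -0.00029304$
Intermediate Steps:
$t{\left(Y \right)} = Y + 2 Y^{2}$ ($t{\left(Y \right)} = \left(Y^{2} + Y^{2}\right) + Y = 2 Y^{2} + Y = Y + 2 Y^{2}$)
$u = 2 \sqrt{57}$ ($u = \sqrt{108 - 8 \left(1 + 2 \left(-8\right)\right)} = \sqrt{108 - 8 \left(1 - 16\right)} = \sqrt{108 - -120} = \sqrt{108 + 120} = \sqrt{228} = 2 \sqrt{57} \approx 15.1$)
$\frac{1}{j{\left(-226,u \right)}} = \frac{1}{\left(-226\right) 2 \sqrt{57}} = \frac{1}{\left(-452\right) \sqrt{57}} = - \frac{\sqrt{57}}{25764}$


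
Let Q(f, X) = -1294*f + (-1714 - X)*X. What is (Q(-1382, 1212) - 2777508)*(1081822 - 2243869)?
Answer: 5270478113064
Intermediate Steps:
Q(f, X) = -1294*f + X*(-1714 - X)
(Q(-1382, 1212) - 2777508)*(1081822 - 2243869) = ((-1*1212² - 1714*1212 - 1294*(-1382)) - 2777508)*(1081822 - 2243869) = ((-1*1468944 - 2077368 + 1788308) - 2777508)*(-1162047) = ((-1468944 - 2077368 + 1788308) - 2777508)*(-1162047) = (-1758004 - 2777508)*(-1162047) = -4535512*(-1162047) = 5270478113064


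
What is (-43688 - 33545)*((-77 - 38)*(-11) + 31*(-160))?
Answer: 285375935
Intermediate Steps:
(-43688 - 33545)*((-77 - 38)*(-11) + 31*(-160)) = -77233*(-115*(-11) - 4960) = -77233*(1265 - 4960) = -77233*(-3695) = 285375935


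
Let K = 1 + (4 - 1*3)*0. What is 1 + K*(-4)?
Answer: -3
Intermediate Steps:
K = 1 (K = 1 + (4 - 3)*0 = 1 + 1*0 = 1 + 0 = 1)
1 + K*(-4) = 1 + 1*(-4) = 1 - 4 = -3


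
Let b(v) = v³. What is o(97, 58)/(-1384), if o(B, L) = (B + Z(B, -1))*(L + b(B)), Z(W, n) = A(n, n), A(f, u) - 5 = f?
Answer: -92185831/1384 ≈ -66608.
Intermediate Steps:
A(f, u) = 5 + f
Z(W, n) = 5 + n
o(B, L) = (4 + B)*(L + B³) (o(B, L) = (B + (5 - 1))*(L + B³) = (B + 4)*(L + B³) = (4 + B)*(L + B³))
o(97, 58)/(-1384) = (97⁴ + 4*58 + 4*97³ + 97*58)/(-1384) = (88529281 + 232 + 4*912673 + 5626)*(-1/1384) = (88529281 + 232 + 3650692 + 5626)*(-1/1384) = 92185831*(-1/1384) = -92185831/1384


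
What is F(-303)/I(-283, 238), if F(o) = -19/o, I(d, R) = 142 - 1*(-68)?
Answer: 19/63630 ≈ 0.00029860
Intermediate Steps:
I(d, R) = 210 (I(d, R) = 142 + 68 = 210)
F(-303)/I(-283, 238) = -19/(-303)/210 = -19*(-1/303)*(1/210) = (19/303)*(1/210) = 19/63630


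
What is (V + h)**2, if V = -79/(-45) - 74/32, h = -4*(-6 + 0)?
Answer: 284900641/518400 ≈ 549.58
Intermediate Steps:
h = 24 (h = -4*(-6) = 24)
V = -401/720 (V = -79*(-1/45) - 74*1/32 = 79/45 - 37/16 = -401/720 ≈ -0.55694)
(V + h)**2 = (-401/720 + 24)**2 = (16879/720)**2 = 284900641/518400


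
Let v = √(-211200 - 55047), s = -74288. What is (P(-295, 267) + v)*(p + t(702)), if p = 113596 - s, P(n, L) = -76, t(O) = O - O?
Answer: -14279184 + 1690956*I*√3287 ≈ -1.4279e+7 + 9.6947e+7*I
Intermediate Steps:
t(O) = 0
v = 9*I*√3287 (v = √(-266247) = 9*I*√3287 ≈ 515.99*I)
p = 187884 (p = 113596 - 1*(-74288) = 113596 + 74288 = 187884)
(P(-295, 267) + v)*(p + t(702)) = (-76 + 9*I*√3287)*(187884 + 0) = (-76 + 9*I*√3287)*187884 = -14279184 + 1690956*I*√3287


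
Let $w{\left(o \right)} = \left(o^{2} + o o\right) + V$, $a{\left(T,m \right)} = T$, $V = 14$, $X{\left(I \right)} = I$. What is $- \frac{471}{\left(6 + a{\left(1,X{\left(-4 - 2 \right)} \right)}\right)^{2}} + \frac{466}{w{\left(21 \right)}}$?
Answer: $- \frac{28513}{3136} \approx -9.0922$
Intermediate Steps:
$w{\left(o \right)} = 14 + 2 o^{2}$ ($w{\left(o \right)} = \left(o^{2} + o o\right) + 14 = \left(o^{2} + o^{2}\right) + 14 = 2 o^{2} + 14 = 14 + 2 o^{2}$)
$- \frac{471}{\left(6 + a{\left(1,X{\left(-4 - 2 \right)} \right)}\right)^{2}} + \frac{466}{w{\left(21 \right)}} = - \frac{471}{\left(6 + 1\right)^{2}} + \frac{466}{14 + 2 \cdot 21^{2}} = - \frac{471}{7^{2}} + \frac{466}{14 + 2 \cdot 441} = - \frac{471}{49} + \frac{466}{14 + 882} = \left(-471\right) \frac{1}{49} + \frac{466}{896} = - \frac{471}{49} + 466 \cdot \frac{1}{896} = - \frac{471}{49} + \frac{233}{448} = - \frac{28513}{3136}$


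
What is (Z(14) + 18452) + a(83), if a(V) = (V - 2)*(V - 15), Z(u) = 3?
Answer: 23963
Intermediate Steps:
a(V) = (-15 + V)*(-2 + V) (a(V) = (-2 + V)*(-15 + V) = (-15 + V)*(-2 + V))
(Z(14) + 18452) + a(83) = (3 + 18452) + (30 + 83² - 17*83) = 18455 + (30 + 6889 - 1411) = 18455 + 5508 = 23963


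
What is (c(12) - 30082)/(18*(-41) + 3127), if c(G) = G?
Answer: -30070/2389 ≈ -12.587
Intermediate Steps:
(c(12) - 30082)/(18*(-41) + 3127) = (12 - 30082)/(18*(-41) + 3127) = -30070/(-738 + 3127) = -30070/2389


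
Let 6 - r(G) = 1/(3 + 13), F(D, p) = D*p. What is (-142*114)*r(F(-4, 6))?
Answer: -384465/4 ≈ -96116.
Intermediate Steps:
r(G) = 95/16 (r(G) = 6 - 1/(3 + 13) = 6 - 1/16 = 95/16)
(-142*114)*r(F(-4, 6)) = -142*114*(95/16) = -16188*95/16 = -384465/4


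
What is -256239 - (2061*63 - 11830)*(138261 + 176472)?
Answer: -37142841768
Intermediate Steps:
-256239 - (2061*63 - 11830)*(138261 + 176472) = -256239 - (129843 - 11830)*314733 = -256239 - 118013*314733 = -256239 - 1*37142585529 = -256239 - 37142585529 = -37142841768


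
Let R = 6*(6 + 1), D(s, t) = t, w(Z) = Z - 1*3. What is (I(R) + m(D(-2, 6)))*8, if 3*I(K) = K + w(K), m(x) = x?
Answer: 264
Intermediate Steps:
w(Z) = -3 + Z (w(Z) = Z - 3 = -3 + Z)
R = 42 (R = 6*7 = 42)
I(K) = -1 + 2*K/3 (I(K) = (K + (-3 + K))/3 = (-3 + 2*K)/3 = -1 + 2*K/3)
(I(R) + m(D(-2, 6)))*8 = ((-1 + (2/3)*42) + 6)*8 = ((-1 + 28) + 6)*8 = (27 + 6)*8 = 33*8 = 264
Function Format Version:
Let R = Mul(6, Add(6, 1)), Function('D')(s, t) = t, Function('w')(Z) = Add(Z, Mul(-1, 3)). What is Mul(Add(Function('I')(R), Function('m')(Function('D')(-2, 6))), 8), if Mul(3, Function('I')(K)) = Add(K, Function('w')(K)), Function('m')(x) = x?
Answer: 264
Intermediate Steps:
Function('w')(Z) = Add(-3, Z) (Function('w')(Z) = Add(Z, -3) = Add(-3, Z))
R = 42 (R = Mul(6, 7) = 42)
Function('I')(K) = Add(-1, Mul(Rational(2, 3), K)) (Function('I')(K) = Mul(Rational(1, 3), Add(K, Add(-3, K))) = Mul(Rational(1, 3), Add(-3, Mul(2, K))) = Add(-1, Mul(Rational(2, 3), K)))
Mul(Add(Function('I')(R), Function('m')(Function('D')(-2, 6))), 8) = Mul(Add(Add(-1, Mul(Rational(2, 3), 42)), 6), 8) = Mul(Add(Add(-1, 28), 6), 8) = Mul(Add(27, 6), 8) = Mul(33, 8) = 264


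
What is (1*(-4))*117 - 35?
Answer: -503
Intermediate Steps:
(1*(-4))*117 - 35 = -4*117 - 35 = -468 - 35 = -503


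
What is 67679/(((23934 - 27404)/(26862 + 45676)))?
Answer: -2454649651/1735 ≈ -1.4148e+6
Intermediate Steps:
67679/(((23934 - 27404)/(26862 + 45676))) = 67679/((-3470/72538)) = 67679/((-3470*1/72538)) = 67679/(-1735/36269) = 67679*(-36269/1735) = -2454649651/1735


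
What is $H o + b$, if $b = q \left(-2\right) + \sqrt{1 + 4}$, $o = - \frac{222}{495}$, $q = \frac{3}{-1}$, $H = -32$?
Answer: $\frac{3358}{165} + \sqrt{5} \approx 22.588$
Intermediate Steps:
$q = -3$ ($q = 3 \left(-1\right) = -3$)
$o = - \frac{74}{165}$ ($o = \left(-222\right) \frac{1}{495} = - \frac{74}{165} \approx -0.44848$)
$b = 6 + \sqrt{5}$ ($b = \left(-3\right) \left(-2\right) + \sqrt{1 + 4} = 6 + \sqrt{5} \approx 8.2361$)
$H o + b = \left(-32\right) \left(- \frac{74}{165}\right) + \left(6 + \sqrt{5}\right) = \frac{2368}{165} + \left(6 + \sqrt{5}\right) = \frac{3358}{165} + \sqrt{5}$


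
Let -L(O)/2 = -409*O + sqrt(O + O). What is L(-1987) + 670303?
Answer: -955063 - 2*I*sqrt(3974) ≈ -9.5506e+5 - 126.08*I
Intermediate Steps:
L(O) = 818*O - 2*sqrt(2)*sqrt(O) (L(O) = -2*(-409*O + sqrt(O + O)) = -2*(-409*O + sqrt(2*O)) = -2*(-409*O + sqrt(2)*sqrt(O)) = 818*O - 2*sqrt(2)*sqrt(O))
L(-1987) + 670303 = (818*(-1987) - 2*sqrt(2)*sqrt(-1987)) + 670303 = (-1625366 - 2*sqrt(2)*I*sqrt(1987)) + 670303 = (-1625366 - 2*I*sqrt(3974)) + 670303 = -955063 - 2*I*sqrt(3974)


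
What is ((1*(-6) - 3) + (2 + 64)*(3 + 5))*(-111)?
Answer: -57609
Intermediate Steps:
((1*(-6) - 3) + (2 + 64)*(3 + 5))*(-111) = ((-6 - 3) + 66*8)*(-111) = (-9 + 528)*(-111) = 519*(-111) = -57609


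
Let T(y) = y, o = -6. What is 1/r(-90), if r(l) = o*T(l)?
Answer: 1/540 ≈ 0.0018519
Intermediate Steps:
r(l) = -6*l
1/r(-90) = 1/(-6*(-90)) = 1/540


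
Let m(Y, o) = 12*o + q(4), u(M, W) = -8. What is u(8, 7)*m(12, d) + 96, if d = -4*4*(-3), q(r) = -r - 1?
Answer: -4472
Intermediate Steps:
q(r) = -1 - r
d = 48 (d = -16*(-3) = 48)
m(Y, o) = -5 + 12*o (m(Y, o) = 12*o + (-1 - 1*4) = 12*o + (-1 - 4) = 12*o - 5 = -5 + 12*o)
u(8, 7)*m(12, d) + 96 = -8*(-5 + 12*48) + 96 = -8*(-5 + 576) + 96 = -8*571 + 96 = -4568 + 96 = -4472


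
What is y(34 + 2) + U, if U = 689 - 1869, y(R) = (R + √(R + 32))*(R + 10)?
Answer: 476 + 92*√17 ≈ 855.33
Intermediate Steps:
y(R) = (10 + R)*(R + √(32 + R)) (y(R) = (R + √(32 + R))*(10 + R) = (10 + R)*(R + √(32 + R)))
U = -1180
y(34 + 2) + U = ((34 + 2)² + 10*(34 + 2) + 10*√(32 + (34 + 2)) + (34 + 2)*√(32 + (34 + 2))) - 1180 = (36² + 10*36 + 10*√(32 + 36) + 36*√(32 + 36)) - 1180 = (1296 + 360 + 10*√68 + 36*√68) - 1180 = (1296 + 360 + 10*(2*√17) + 36*(2*√17)) - 1180 = (1296 + 360 + 20*√17 + 72*√17) - 1180 = (1656 + 92*√17) - 1180 = 476 + 92*√17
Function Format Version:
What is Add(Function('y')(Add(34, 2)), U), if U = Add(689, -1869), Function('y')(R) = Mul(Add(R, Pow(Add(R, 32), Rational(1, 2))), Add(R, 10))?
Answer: Add(476, Mul(92, Pow(17, Rational(1, 2)))) ≈ 855.33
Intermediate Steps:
Function('y')(R) = Mul(Add(10, R), Add(R, Pow(Add(32, R), Rational(1, 2)))) (Function('y')(R) = Mul(Add(R, Pow(Add(32, R), Rational(1, 2))), Add(10, R)) = Mul(Add(10, R), Add(R, Pow(Add(32, R), Rational(1, 2)))))
U = -1180
Add(Function('y')(Add(34, 2)), U) = Add(Add(Pow(Add(34, 2), 2), Mul(10, Add(34, 2)), Mul(10, Pow(Add(32, Add(34, 2)), Rational(1, 2))), Mul(Add(34, 2), Pow(Add(32, Add(34, 2)), Rational(1, 2)))), -1180) = Add(Add(Pow(36, 2), Mul(10, 36), Mul(10, Pow(Add(32, 36), Rational(1, 2))), Mul(36, Pow(Add(32, 36), Rational(1, 2)))), -1180) = Add(Add(1296, 360, Mul(10, Pow(68, Rational(1, 2))), Mul(36, Pow(68, Rational(1, 2)))), -1180) = Add(Add(1296, 360, Mul(10, Mul(2, Pow(17, Rational(1, 2)))), Mul(36, Mul(2, Pow(17, Rational(1, 2))))), -1180) = Add(Add(1296, 360, Mul(20, Pow(17, Rational(1, 2))), Mul(72, Pow(17, Rational(1, 2)))), -1180) = Add(Add(1656, Mul(92, Pow(17, Rational(1, 2)))), -1180) = Add(476, Mul(92, Pow(17, Rational(1, 2))))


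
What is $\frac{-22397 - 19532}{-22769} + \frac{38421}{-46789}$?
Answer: $\frac{1087008232}{1065338741} \approx 1.0203$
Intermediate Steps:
$\frac{-22397 - 19532}{-22769} + \frac{38421}{-46789} = \left(-22397 - 19532\right) \left(- \frac{1}{22769}\right) + 38421 \left(- \frac{1}{46789}\right) = \left(-41929\right) \left(- \frac{1}{22769}\right) - \frac{38421}{46789} = \frac{41929}{22769} - \frac{38421}{46789} = \frac{1087008232}{1065338741}$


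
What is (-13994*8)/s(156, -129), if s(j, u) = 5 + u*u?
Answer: -55976/8323 ≈ -6.7255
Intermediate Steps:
s(j, u) = 5 + u²
(-13994*8)/s(156, -129) = (-13994*8)/(5 + (-129)²) = -111952/(5 + 16641) = -111952/16646 = -111952*1/16646 = -55976/8323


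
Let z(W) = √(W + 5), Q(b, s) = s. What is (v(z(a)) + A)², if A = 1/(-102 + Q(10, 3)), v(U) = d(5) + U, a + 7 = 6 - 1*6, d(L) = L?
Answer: 224434/9801 + 988*I*√2/99 ≈ 22.899 + 14.114*I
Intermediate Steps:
a = -7 (a = -7 + (6 - 1*6) = -7 + (6 - 6) = -7 + 0 = -7)
z(W) = √(5 + W)
v(U) = 5 + U
A = -1/99 (A = 1/(-102 + 3) = 1/(-99) = -1/99 ≈ -0.010101)
(v(z(a)) + A)² = ((5 + √(5 - 7)) - 1/99)² = ((5 + √(-2)) - 1/99)² = ((5 + I*√2) - 1/99)² = (494/99 + I*√2)²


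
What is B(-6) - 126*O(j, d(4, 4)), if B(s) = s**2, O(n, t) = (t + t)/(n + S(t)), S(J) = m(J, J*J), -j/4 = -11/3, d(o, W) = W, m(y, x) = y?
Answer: -18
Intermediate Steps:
j = 44/3 (j = -(-44)/3 = -4*(-11/3) = 44/3 ≈ 14.667)
S(J) = J
O(n, t) = 2*t/(n + t) (O(n, t) = (t + t)/(n + t) = (2*t)/(n + t) = 2*t/(n + t))
B(-6) - 126*O(j, d(4, 4)) = (-6)**2 - 252*4/(44/3 + 4) = 36 - 252*4/56/3 = 36 - 252*4*3/56 = 36 - 126*3/7 = 36 - 54 = -18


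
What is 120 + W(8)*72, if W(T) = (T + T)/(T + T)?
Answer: 192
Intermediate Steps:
W(T) = 1 (W(T) = (2*T)/((2*T)) = (2*T)*(1/(2*T)) = 1)
120 + W(8)*72 = 120 + 1*72 = 120 + 72 = 192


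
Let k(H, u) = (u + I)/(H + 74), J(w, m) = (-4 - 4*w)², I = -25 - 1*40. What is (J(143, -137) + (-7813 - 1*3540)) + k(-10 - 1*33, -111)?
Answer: 9932937/31 ≈ 3.2042e+5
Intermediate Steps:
I = -65 (I = -25 - 40 = -65)
k(H, u) = (-65 + u)/(74 + H) (k(H, u) = (u - 65)/(H + 74) = (-65 + u)/(74 + H))
(J(143, -137) + (-7813 - 1*3540)) + k(-10 - 1*33, -111) = (16*(1 + 143)² + (-7813 - 1*3540)) + (-65 - 111)/(74 + (-10 - 1*33)) = (16*144² + (-7813 - 3540)) - 176/(74 + (-10 - 33)) = (16*20736 - 11353) - 176/(74 - 43) = (331776 - 11353) - 176/31 = 320423 + (1/31)*(-176) = 320423 - 176/31 = 9932937/31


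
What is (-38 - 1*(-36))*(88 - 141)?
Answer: 106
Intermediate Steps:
(-38 - 1*(-36))*(88 - 141) = (-38 + 36)*(-53) = -2*(-53) = 106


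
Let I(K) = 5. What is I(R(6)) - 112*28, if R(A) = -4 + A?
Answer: -3131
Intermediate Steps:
I(R(6)) - 112*28 = 5 - 112*28 = 5 - 3136 = -3131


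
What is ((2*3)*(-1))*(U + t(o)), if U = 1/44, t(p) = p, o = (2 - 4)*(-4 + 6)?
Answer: 525/22 ≈ 23.864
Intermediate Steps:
o = -4 (o = -2*2 = -4)
U = 1/44 ≈ 0.022727
((2*3)*(-1))*(U + t(o)) = ((2*3)*(-1))*(1/44 - 4) = (6*(-1))*(-175/44) = -6*(-175/44) = 525/22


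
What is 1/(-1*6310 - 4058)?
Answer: -1/10368 ≈ -9.6451e-5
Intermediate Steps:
1/(-1*6310 - 4058) = 1/(-6310 - 4058) = 1/(-10368) = -1/10368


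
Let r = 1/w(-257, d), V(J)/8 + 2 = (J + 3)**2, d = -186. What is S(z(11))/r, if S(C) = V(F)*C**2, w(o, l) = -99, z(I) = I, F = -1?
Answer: -191664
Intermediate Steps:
V(J) = -16 + 8*(3 + J)**2 (V(J) = -16 + 8*(J + 3)**2 = -16 + 8*(3 + J)**2)
S(C) = 16*C**2 (S(C) = (-16 + 8*(3 - 1)**2)*C**2 = (-16 + 8*2**2)*C**2 = (-16 + 8*4)*C**2 = (-16 + 32)*C**2 = 16*C**2)
r = -1/99 (r = 1/(-99) = -1/99 ≈ -0.010101)
S(z(11))/r = (16*11**2)/(-1/99) = (16*121)*(-99) = 1936*(-99) = -191664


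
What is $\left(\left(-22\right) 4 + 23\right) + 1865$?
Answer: $1800$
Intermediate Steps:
$\left(\left(-22\right) 4 + 23\right) + 1865 = \left(-88 + 23\right) + 1865 = -65 + 1865 = 1800$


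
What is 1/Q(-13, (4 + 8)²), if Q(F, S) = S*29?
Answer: 1/4176 ≈ 0.00023946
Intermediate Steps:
Q(F, S) = 29*S
1/Q(-13, (4 + 8)²) = 1/(29*(4 + 8)²) = 1/(29*12²) = 1/(29*144) = 1/4176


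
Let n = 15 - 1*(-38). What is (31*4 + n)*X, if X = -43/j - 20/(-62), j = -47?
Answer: 319131/1457 ≈ 219.03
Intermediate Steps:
n = 53 (n = 15 + 38 = 53)
X = 1803/1457 (X = -43/(-47) - 20/(-62) = -43*(-1/47) - 20*(-1/62) = 43/47 + 10/31 = 1803/1457 ≈ 1.2375)
(31*4 + n)*X = (31*4 + 53)*(1803/1457) = (124 + 53)*(1803/1457) = 177*(1803/1457) = 319131/1457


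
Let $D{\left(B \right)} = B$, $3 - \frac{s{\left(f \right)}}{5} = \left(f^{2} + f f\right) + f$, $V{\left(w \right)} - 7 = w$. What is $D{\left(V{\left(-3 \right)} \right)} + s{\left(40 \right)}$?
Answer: $-16181$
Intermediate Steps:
$V{\left(w \right)} = 7 + w$
$s{\left(f \right)} = 15 - 10 f^{2} - 5 f$ ($s{\left(f \right)} = 15 - 5 \left(\left(f^{2} + f f\right) + f\right) = 15 - 5 \left(\left(f^{2} + f^{2}\right) + f\right) = 15 - 5 \left(2 f^{2} + f\right) = 15 - 5 \left(f + 2 f^{2}\right) = 15 - \left(5 f + 10 f^{2}\right) = 15 - 10 f^{2} - 5 f$)
$D{\left(V{\left(-3 \right)} \right)} + s{\left(40 \right)} = \left(7 - 3\right) - \left(185 + 16000\right) = 4 - 16185 = -16181$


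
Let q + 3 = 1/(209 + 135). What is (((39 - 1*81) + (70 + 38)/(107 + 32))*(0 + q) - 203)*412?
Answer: -195649427/5977 ≈ -32734.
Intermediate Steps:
q = -1031/344 (q = -3 + 1/(209 + 135) = -3 + 1/344 = -1031/344 ≈ -2.9971)
(((39 - 1*81) + (70 + 38)/(107 + 32))*(0 + q) - 203)*412 = (((39 - 1*81) + (70 + 38)/(107 + 32))*(0 - 1031/344) - 203)*412 = (((39 - 81) + 108/139)*(-1031/344) - 203)*412 = ((-42 + 108*(1/139))*(-1031/344) - 203)*412 = ((-42 + 108/139)*(-1031/344) - 203)*412 = (-5730/139*(-1031/344) - 203)*412 = (2953815/23908 - 203)*412 = -1899509/23908*412 = -195649427/5977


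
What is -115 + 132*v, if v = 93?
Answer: 12161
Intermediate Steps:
-115 + 132*v = -115 + 132*93 = -115 + 12276 = 12161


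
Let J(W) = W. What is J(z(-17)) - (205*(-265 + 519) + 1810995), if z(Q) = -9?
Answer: -1863074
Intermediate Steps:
J(z(-17)) - (205*(-265 + 519) + 1810995) = -9 - (205*(-265 + 519) + 1810995) = -9 - (205*254 + 1810995) = -9 - (52070 + 1810995) = -9 - 1*1863065 = -9 - 1863065 = -1863074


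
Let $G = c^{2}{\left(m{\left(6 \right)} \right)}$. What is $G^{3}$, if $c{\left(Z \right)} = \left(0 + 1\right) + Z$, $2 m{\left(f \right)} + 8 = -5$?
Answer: $\frac{1771561}{64} \approx 27681.0$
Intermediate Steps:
$m{\left(f \right)} = - \frac{13}{2}$ ($m{\left(f \right)} = -4 + \frac{1}{2} \left(-5\right) = -4 - \frac{5}{2} = - \frac{13}{2}$)
$c{\left(Z \right)} = 1 + Z$
$G = \frac{121}{4}$ ($G = \left(1 - \frac{13}{2}\right)^{2} = \left(- \frac{11}{2}\right)^{2} = \frac{121}{4} \approx 30.25$)
$G^{3} = \left(\frac{121}{4}\right)^{3} = \frac{1771561}{64}$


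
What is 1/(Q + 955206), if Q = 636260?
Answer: 1/1591466 ≈ 6.2835e-7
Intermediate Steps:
1/(Q + 955206) = 1/(636260 + 955206) = 1/1591466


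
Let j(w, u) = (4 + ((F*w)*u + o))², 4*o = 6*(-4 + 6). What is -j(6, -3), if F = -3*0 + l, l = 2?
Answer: -841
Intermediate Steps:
F = 2 (F = -3*0 + 2 = 0 + 2 = 2)
o = 3 (o = (6*(-4 + 6))/4 = (6*2)/4 = (¼)*12 = 3)
j(w, u) = (7 + 2*u*w)² (j(w, u) = (4 + ((2*w)*u + 3))² = (4 + (2*u*w + 3))² = (4 + (3 + 2*u*w))² = (7 + 2*u*w)²)
-j(6, -3) = -(7 + 2*(-3)*6)² = -(7 - 36)² = -1*(-29)² = -1*841 = -841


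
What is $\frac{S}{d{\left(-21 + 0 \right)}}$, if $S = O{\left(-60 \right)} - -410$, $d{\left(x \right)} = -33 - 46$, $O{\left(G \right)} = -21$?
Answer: $- \frac{389}{79} \approx -4.924$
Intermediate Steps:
$d{\left(x \right)} = -79$
$S = 389$ ($S = -21 - -410 = -21 + 410 = 389$)
$\frac{S}{d{\left(-21 + 0 \right)}} = \frac{389}{-79} = 389 \left(- \frac{1}{79}\right) = - \frac{389}{79}$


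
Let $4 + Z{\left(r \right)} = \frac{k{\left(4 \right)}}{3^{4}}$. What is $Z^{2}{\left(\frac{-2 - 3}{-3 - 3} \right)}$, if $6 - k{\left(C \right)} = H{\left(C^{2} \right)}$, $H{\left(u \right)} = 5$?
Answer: $\frac{104329}{6561} \approx 15.901$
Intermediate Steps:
$k{\left(C \right)} = 1$ ($k{\left(C \right)} = 6 - 5 = 1$)
$Z{\left(r \right)} = - \frac{323}{81}$ ($Z{\left(r \right)} = -4 + 1 \frac{1}{3^{4}} = -4 + 1 \cdot \frac{1}{81} = -4 + \frac{1}{81} = - \frac{323}{81}$)
$Z^{2}{\left(\frac{-2 - 3}{-3 - 3} \right)} = \left(- \frac{323}{81}\right)^{2} = \frac{104329}{6561}$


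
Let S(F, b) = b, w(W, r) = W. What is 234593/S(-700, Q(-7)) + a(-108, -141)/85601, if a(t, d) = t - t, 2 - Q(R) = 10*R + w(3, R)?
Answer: 234593/69 ≈ 3399.9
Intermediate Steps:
Q(R) = -1 - 10*R (Q(R) = 2 - (10*R + 3) = 2 - (3 + 10*R) = 2 + (-3 - 10*R) = -1 - 10*R)
a(t, d) = 0
234593/S(-700, Q(-7)) + a(-108, -141)/85601 = 234593/(-1 - 10*(-7)) + 0/85601 = 234593/(-1 + 70) + 0*(1/85601) = 234593/69 + 0 = 234593/69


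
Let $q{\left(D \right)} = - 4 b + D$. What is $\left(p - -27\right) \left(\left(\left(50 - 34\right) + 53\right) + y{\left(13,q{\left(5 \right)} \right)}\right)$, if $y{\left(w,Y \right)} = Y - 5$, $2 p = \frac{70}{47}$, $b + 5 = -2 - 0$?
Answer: $\frac{126488}{47} \approx 2691.2$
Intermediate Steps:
$b = -7$ ($b = -5 - 2 = -7$)
$q{\left(D \right)} = 28 + D$ ($q{\left(D \right)} = \left(-4\right) \left(-7\right) + D = 28 + D$)
$p = \frac{35}{47}$ ($p = \frac{70 \cdot \frac{1}{47}}{2} = \frac{1}{2} \cdot \frac{70}{47} = \frac{35}{47} \approx 0.74468$)
$y{\left(w,Y \right)} = -5 + Y$ ($y{\left(w,Y \right)} = Y - 5 = -5 + Y$)
$\left(p - -27\right) \left(\left(\left(50 - 34\right) + 53\right) + y{\left(13,q{\left(5 \right)} \right)}\right) = \left(\frac{35}{47} - -27\right) \left(\left(\left(50 - 34\right) + 53\right) + \left(-5 + \left(28 + 5\right)\right)\right) = \left(\frac{35}{47} + 27\right) \left(\left(16 + 53\right) + \left(-5 + 33\right)\right) = \frac{1304 \left(69 + 28\right)}{47} = \frac{1304}{47} \cdot 97 = \frac{126488}{47}$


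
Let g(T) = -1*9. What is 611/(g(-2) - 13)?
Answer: -611/22 ≈ -27.773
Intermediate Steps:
g(T) = -9
611/(g(-2) - 13) = 611/(-9 - 13) = 611/(-22) = -1/22*611 = -611/22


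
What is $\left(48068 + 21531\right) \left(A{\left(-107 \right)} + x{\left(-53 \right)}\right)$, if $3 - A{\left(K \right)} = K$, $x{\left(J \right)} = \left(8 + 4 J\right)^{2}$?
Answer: $2904087874$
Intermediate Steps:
$A{\left(K \right)} = 3 - K$
$\left(48068 + 21531\right) \left(A{\left(-107 \right)} + x{\left(-53 \right)}\right) = \left(48068 + 21531\right) \left(\left(3 - -107\right) + 16 \left(2 - 53\right)^{2}\right) = 69599 \left(\left(3 + 107\right) + 16 \left(-51\right)^{2}\right) = 69599 \left(110 + 16 \cdot 2601\right) = 69599 \left(110 + 41616\right) = 69599 \cdot 41726 = 2904087874$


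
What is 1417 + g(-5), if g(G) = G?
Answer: 1412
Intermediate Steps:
1417 + g(-5) = 1417 - 5 = 1412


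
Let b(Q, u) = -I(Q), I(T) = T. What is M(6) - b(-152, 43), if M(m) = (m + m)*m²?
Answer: 280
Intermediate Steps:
M(m) = 2*m³ (M(m) = (2*m)*m² = 2*m³)
b(Q, u) = -Q
M(6) - b(-152, 43) = 2*6³ - (-1)*(-152) = 2*216 - 1*152 = 432 - 152 = 280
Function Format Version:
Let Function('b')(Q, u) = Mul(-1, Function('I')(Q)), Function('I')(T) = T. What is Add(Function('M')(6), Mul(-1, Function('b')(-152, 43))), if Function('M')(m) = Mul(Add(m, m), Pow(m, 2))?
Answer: 280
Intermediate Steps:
Function('M')(m) = Mul(2, Pow(m, 3)) (Function('M')(m) = Mul(Mul(2, m), Pow(m, 2)) = Mul(2, Pow(m, 3)))
Function('b')(Q, u) = Mul(-1, Q)
Add(Function('M')(6), Mul(-1, Function('b')(-152, 43))) = Add(Mul(2, Pow(6, 3)), Mul(-1, Mul(-1, -152))) = Add(Mul(2, 216), Mul(-1, 152)) = Add(432, -152) = 280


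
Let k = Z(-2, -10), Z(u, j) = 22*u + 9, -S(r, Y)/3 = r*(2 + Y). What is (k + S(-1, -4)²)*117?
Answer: 117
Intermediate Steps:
S(r, Y) = -3*r*(2 + Y)
Z(u, j) = 9 + 22*u
k = -35 (k = 9 + 22*(-2) = 9 - 44 = -35)
(k + S(-1, -4)²)*117 = (-35 + (-3*(-1)*(2 - 4))²)*117 = (-35 + (-3*(-1)*(-2))²)*117 = (-35 + (-6)²)*117 = (-35 + 36)*117 = 1*117 = 117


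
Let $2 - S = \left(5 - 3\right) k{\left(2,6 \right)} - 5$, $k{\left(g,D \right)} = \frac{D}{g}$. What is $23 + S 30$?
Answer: $53$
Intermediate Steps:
$S = 1$ ($S = 2 - \left(\left(5 - 3\right) \frac{6}{2} - 5\right) = 2 - \left(2 \cdot 6 \cdot \frac{1}{2} - 5\right) = 2 - \left(2 \cdot 3 - 5\right) = 2 - \left(6 - 5\right) = 2 - 1 = 1$)
$23 + S 30 = 23 + 1 \cdot 30 = 23 + 30 = 53$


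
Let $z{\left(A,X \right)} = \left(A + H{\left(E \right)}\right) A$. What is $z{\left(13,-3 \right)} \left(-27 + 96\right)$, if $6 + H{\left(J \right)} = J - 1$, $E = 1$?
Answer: $6279$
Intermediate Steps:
$H{\left(J \right)} = -7 + J$ ($H{\left(J \right)} = -6 + \left(J - 1\right) = -6 + \left(-1 + J\right) = -7 + J$)
$z{\left(A,X \right)} = A \left(-6 + A\right)$ ($z{\left(A,X \right)} = \left(A + \left(-7 + 1\right)\right) A = \left(A - 6\right) A = \left(-6 + A\right) A = A \left(-6 + A\right)$)
$z{\left(13,-3 \right)} \left(-27 + 96\right) = 13 \left(-6 + 13\right) \left(-27 + 96\right) = 13 \cdot 7 \cdot 69 = 91 \cdot 69 = 6279$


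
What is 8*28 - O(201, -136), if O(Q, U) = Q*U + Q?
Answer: 27359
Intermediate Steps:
O(Q, U) = Q + Q*U
8*28 - O(201, -136) = 8*28 - 201*(1 - 136) = 224 - 201*(-135) = 224 - 1*(-27135) = 224 + 27135 = 27359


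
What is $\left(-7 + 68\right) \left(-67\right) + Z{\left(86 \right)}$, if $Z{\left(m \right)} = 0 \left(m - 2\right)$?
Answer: $-4087$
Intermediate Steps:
$Z{\left(m \right)} = 0$ ($Z{\left(m \right)} = 0 \left(-2 + m\right) = 0$)
$\left(-7 + 68\right) \left(-67\right) + Z{\left(86 \right)} = \left(-7 + 68\right) \left(-67\right) + 0 = 61 \left(-67\right) + 0 = -4087 + 0 = -4087$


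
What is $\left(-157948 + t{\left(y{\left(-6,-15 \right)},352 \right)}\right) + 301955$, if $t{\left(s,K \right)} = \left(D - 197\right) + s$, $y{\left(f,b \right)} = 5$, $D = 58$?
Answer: $143873$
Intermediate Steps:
$t{\left(s,K \right)} = -139 + s$ ($t{\left(s,K \right)} = \left(58 - 197\right) + s = -139 + s$)
$\left(-157948 + t{\left(y{\left(-6,-15 \right)},352 \right)}\right) + 301955 = \left(-157948 + \left(-139 + 5\right)\right) + 301955 = \left(-157948 - 134\right) + 301955 = -158082 + 301955 = 143873$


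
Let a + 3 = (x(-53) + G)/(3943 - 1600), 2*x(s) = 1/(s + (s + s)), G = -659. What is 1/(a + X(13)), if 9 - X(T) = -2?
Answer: 745074/5751029 ≈ 0.12955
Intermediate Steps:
X(T) = 11 (X(T) = 9 - 1*(-2) = 9 + 2 = 11)
x(s) = 1/(6*s) (x(s) = 1/(2*(s + (s + s))) = 1/(2*(s + 2*s)) = 1/(2*((3*s))) = (1/(3*s))/2 = 1/(6*s))
a = -2444785/745074 (a = -3 + ((⅙)/(-53) - 659)/(3943 - 1600) = -3 + ((⅙)*(-1/53) - 659)/2343 = -3 + (-1/318 - 659)*(1/2343) = -3 - 209563/318*1/2343 = -3 - 209563/745074 = -2444785/745074 ≈ -3.2813)
1/(a + X(13)) = 1/(-2444785/745074 + 11) = 1/(5751029/745074) = 745074/5751029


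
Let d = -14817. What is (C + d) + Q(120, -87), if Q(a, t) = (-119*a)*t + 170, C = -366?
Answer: 1227347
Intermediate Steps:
Q(a, t) = 170 - 119*a*t (Q(a, t) = -119*a*t + 170 = 170 - 119*a*t)
(C + d) + Q(120, -87) = (-366 - 14817) + (170 - 119*120*(-87)) = -15183 + (170 + 1242360) = -15183 + 1242530 = 1227347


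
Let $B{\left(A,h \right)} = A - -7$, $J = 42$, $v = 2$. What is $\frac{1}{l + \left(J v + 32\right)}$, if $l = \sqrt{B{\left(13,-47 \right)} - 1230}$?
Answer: $\frac{58}{7333} - \frac{11 i \sqrt{10}}{14666} \approx 0.0079094 - 0.0023718 i$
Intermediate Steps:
$B{\left(A,h \right)} = 7 + A$ ($B{\left(A,h \right)} = A + 7 = 7 + A$)
$l = 11 i \sqrt{10}$ ($l = \sqrt{\left(7 + 13\right) - 1230} = \sqrt{20 - 1230} = \sqrt{-1210} = 11 i \sqrt{10} \approx 34.785 i$)
$\frac{1}{l + \left(J v + 32\right)} = \frac{1}{11 i \sqrt{10} + \left(42 \cdot 2 + 32\right)} = \frac{1}{11 i \sqrt{10} + \left(84 + 32\right)} = \frac{1}{11 i \sqrt{10} + 116} = \frac{1}{116 + 11 i \sqrt{10}}$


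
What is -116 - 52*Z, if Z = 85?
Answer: -4536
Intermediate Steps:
-116 - 52*Z = -116 - 52*85 = -116 - 4420 = -4536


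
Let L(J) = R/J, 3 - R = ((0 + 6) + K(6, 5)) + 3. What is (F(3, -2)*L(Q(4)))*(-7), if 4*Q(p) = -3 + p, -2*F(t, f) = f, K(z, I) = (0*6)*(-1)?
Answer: 168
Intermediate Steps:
K(z, I) = 0 (K(z, I) = 0*(-1) = 0)
F(t, f) = -f/2
R = -6 (R = 3 - (((0 + 6) + 0) + 3) = 3 - ((6 + 0) + 3) = 3 - (6 + 3) = 3 - 1*9 = 3 - 9 = -6)
Q(p) = -¾ + p/4 (Q(p) = (-3 + p)/4 = -¾ + p/4)
L(J) = -6/J
(F(3, -2)*L(Q(4)))*(-7) = ((-½*(-2))*(-6/(-¾ + (¼)*4)))*(-7) = (1*(-6/(-¾ + 1)))*(-7) = (1*(-6/¼))*(-7) = (1*(-6*4))*(-7) = (1*(-24))*(-7) = -24*(-7) = 168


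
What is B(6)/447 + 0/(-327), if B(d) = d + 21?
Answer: 9/149 ≈ 0.060403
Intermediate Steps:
B(d) = 21 + d
B(6)/447 + 0/(-327) = (21 + 6)/447 + 0/(-327) = 27*(1/447) + 0*(-1/327) = 9/149 + 0 = 9/149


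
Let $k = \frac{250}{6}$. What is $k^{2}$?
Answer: $\frac{15625}{9} \approx 1736.1$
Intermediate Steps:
$k = \frac{125}{3}$ ($k = 250 \cdot \frac{1}{6} = \frac{125}{3} \approx 41.667$)
$k^{2} = \left(\frac{125}{3}\right)^{2} = \frac{15625}{9}$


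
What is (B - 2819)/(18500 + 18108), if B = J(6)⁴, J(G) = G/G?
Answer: -1409/18304 ≈ -0.076978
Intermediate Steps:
J(G) = 1
B = 1 (B = 1⁴ = 1)
(B - 2819)/(18500 + 18108) = (1 - 2819)/(18500 + 18108) = -2818/36608 = -2818*1/36608 = -1409/18304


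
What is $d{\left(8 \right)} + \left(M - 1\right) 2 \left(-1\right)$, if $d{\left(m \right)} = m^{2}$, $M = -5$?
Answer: $76$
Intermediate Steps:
$d{\left(8 \right)} + \left(M - 1\right) 2 \left(-1\right) = 8^{2} + \left(-5 - 1\right) 2 \left(-1\right) = 64 + \left(-6\right) 2 \left(-1\right) = 64 - -12 = 64 + 12 = 76$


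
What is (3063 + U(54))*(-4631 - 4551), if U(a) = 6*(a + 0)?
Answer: -31099434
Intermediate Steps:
U(a) = 6*a
(3063 + U(54))*(-4631 - 4551) = (3063 + 6*54)*(-4631 - 4551) = (3063 + 324)*(-9182) = 3387*(-9182) = -31099434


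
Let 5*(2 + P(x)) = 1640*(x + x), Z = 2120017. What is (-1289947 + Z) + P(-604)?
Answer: 433844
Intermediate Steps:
P(x) = -2 + 656*x (P(x) = -2 + (1640*(x + x))/5 = -2 + (1640*(2*x))/5 = -2 + (3280*x)/5 = -2 + 656*x)
(-1289947 + Z) + P(-604) = (-1289947 + 2120017) + (-2 + 656*(-604)) = 830070 + (-2 - 396224) = 830070 - 396226 = 433844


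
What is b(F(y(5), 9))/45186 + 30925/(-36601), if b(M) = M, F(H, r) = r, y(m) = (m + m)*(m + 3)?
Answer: -27393091/32428486 ≈ -0.84472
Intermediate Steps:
y(m) = 2*m*(3 + m) (y(m) = (2*m)*(3 + m) = 2*m*(3 + m))
b(F(y(5), 9))/45186 + 30925/(-36601) = 9/45186 + 30925/(-36601) = 9*(1/45186) + 30925*(-1/36601) = 3/15062 - 30925/36601 = -27393091/32428486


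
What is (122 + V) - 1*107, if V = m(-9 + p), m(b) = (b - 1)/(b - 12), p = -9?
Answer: 469/30 ≈ 15.633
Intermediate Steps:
m(b) = (-1 + b)/(-12 + b)
V = 19/30 (V = (-1 + (-9 - 9))/(-12 + (-9 - 9)) = (-1 - 18)/(-12 - 18) = -19/(-30) = -1/30*(-19) = 19/30 ≈ 0.63333)
(122 + V) - 1*107 = (122 + 19/30) - 1*107 = 3679/30 - 107 = 469/30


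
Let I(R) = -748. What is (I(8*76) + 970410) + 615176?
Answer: 1584838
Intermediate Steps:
(I(8*76) + 970410) + 615176 = (-748 + 970410) + 615176 = 969662 + 615176 = 1584838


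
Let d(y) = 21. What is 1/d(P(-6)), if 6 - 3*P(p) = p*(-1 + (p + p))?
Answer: 1/21 ≈ 0.047619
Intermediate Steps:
P(p) = 2 - p*(-1 + 2*p)/3 (P(p) = 2 - p*(-1 + (p + p))/3 = 2 - p*(-1 + 2*p)/3)
1/d(P(-6)) = 1/21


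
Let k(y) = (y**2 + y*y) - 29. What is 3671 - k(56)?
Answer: -2572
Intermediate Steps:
k(y) = -29 + 2*y**2 (k(y) = (y**2 + y**2) - 29 = 2*y**2 - 29 = -29 + 2*y**2)
3671 - k(56) = 3671 - (-29 + 2*56**2) = 3671 - (-29 + 2*3136) = 3671 - (-29 + 6272) = 3671 - 1*6243 = 3671 - 6243 = -2572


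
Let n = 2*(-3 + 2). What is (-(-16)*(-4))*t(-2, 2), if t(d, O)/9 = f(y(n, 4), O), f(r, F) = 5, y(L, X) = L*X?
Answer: -2880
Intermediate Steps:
n = -2 (n = 2*(-1) = -2)
t(d, O) = 45 (t(d, O) = 9*5 = 45)
(-(-16)*(-4))*t(-2, 2) = -(-16)*(-4)*45 = -4*16*45 = -64*45 = -2880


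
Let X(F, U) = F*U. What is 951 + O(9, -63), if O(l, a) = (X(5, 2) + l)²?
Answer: 1312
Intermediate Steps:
O(l, a) = (10 + l)² (O(l, a) = (5*2 + l)² = (10 + l)²)
951 + O(9, -63) = 951 + (10 + 9)² = 951 + 19² = 951 + 361 = 1312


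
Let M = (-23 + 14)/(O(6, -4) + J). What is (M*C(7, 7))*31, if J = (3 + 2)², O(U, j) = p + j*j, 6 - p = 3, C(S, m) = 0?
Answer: 0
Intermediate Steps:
p = 3 (p = 6 - 1*3 = 6 - 3 = 3)
O(U, j) = 3 + j² (O(U, j) = 3 + j*j = 3 + j²)
J = 25 (J = 5² = 25)
M = -9/44 (M = (-23 + 14)/((3 + (-4)²) + 25) = -9/((3 + 16) + 25) = -9/(19 + 25) = -9/44 ≈ -0.20455)
(M*C(7, 7))*31 = -9/44*0*31 = 0*31 = 0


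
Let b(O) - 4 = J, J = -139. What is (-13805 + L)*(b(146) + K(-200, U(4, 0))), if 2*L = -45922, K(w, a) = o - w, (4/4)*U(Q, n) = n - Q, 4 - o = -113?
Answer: -6691412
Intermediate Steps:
o = 117 (o = 4 - 1*(-113) = 4 + 113 = 117)
U(Q, n) = n - Q
K(w, a) = 117 - w
L = -22961 (L = (½)*(-45922) = -22961)
b(O) = -135 (b(O) = 4 - 139 = -135)
(-13805 + L)*(b(146) + K(-200, U(4, 0))) = (-13805 - 22961)*(-135 + (117 - 1*(-200))) = -36766*(-135 + (117 + 200)) = -36766*(-135 + 317) = -36766*182 = -6691412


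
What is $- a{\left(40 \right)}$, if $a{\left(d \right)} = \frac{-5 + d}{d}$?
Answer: $- \frac{7}{8} \approx -0.875$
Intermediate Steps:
$a{\left(d \right)} = \frac{-5 + d}{d}$
$- a{\left(40 \right)} = - \frac{-5 + 40}{40} = - \frac{35}{40} = \left(-1\right) \frac{7}{8} = - \frac{7}{8}$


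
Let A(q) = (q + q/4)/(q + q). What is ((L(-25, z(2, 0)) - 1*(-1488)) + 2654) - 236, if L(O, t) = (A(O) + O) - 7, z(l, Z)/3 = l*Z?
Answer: 30997/8 ≈ 3874.6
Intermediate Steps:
A(q) = 5/8 (A(q) = (q + q*(¼))/((2*q)) = (q + q/4)*(1/(2*q)) = (5*q/4)*(1/(2*q)) = 5/8)
z(l, Z) = 3*Z*l (z(l, Z) = 3*(l*Z) = 3*(Z*l) = 3*Z*l)
L(O, t) = -51/8 + O (L(O, t) = (5/8 + O) - 7 = -51/8 + O)
((L(-25, z(2, 0)) - 1*(-1488)) + 2654) - 236 = (((-51/8 - 25) - 1*(-1488)) + 2654) - 236 = ((-251/8 + 1488) + 2654) - 236 = (11653/8 + 2654) - 236 = 32885/8 - 236 = 30997/8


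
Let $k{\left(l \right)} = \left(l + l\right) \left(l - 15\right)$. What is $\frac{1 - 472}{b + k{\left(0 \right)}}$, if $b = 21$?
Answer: $- \frac{157}{7} \approx -22.429$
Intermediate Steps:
$k{\left(l \right)} = 2 l \left(-15 + l\right)$
$\frac{1 - 472}{b + k{\left(0 \right)}} = \frac{1 - 472}{21 + 2 \cdot 0 \left(-15 + 0\right)} = - \frac{471}{21 + 2 \cdot 0 \left(-15\right)} = - \frac{471}{21 + 0} = - \frac{471}{21} = \left(-471\right) \frac{1}{21} = - \frac{157}{7}$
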